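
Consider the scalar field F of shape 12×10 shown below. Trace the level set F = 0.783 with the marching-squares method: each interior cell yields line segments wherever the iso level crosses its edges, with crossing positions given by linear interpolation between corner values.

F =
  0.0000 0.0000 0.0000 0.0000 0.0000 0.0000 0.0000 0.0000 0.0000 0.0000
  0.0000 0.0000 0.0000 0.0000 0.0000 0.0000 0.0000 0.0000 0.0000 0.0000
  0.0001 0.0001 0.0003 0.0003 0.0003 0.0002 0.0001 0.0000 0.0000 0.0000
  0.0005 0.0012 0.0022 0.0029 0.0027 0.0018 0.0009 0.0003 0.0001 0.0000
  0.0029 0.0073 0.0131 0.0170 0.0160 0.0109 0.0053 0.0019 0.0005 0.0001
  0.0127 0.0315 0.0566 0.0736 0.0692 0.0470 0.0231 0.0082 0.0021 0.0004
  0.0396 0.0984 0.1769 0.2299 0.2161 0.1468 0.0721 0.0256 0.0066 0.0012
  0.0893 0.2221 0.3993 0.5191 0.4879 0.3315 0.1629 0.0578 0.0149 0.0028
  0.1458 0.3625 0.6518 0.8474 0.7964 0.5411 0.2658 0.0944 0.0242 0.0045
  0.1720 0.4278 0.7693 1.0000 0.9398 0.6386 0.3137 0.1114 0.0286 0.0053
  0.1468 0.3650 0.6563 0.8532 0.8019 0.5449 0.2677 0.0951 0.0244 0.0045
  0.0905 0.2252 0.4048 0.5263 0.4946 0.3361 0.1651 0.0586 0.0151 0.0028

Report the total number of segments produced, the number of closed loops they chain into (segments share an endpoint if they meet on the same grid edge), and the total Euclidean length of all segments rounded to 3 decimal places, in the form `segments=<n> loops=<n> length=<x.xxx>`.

cell (7,2): code 0100 → (7.804,3.000)–(8.000,2.671)
cell (7,3): code 1100 → (7.957,4.000)–(7.804,3.000)
cell (7,4): code 1000 → (8.000,4.052)–(7.957,4.000)
cell (8,2): code 0110 → (8.000,2.671)–(9.000,2.059)
cell (8,4): code 1001 → (9.000,4.521)–(8.000,4.052)
cell (9,2): code 0110 → (9.000,2.059)–(10.000,2.643)
cell (9,4): code 1001 → (10.000,4.074)–(9.000,4.521)
cell (10,2): code 0010 → (10.000,2.643)–(10.215,3.000)
cell (10,3): code 0011 → (10.215,3.000)–(10.062,4.000)
cell (10,4): code 0001 → (10.062,4.000)–(10.000,4.074)
total: 10 segments, chained into 1 closed loop(s), length Σ = 7.516400

segments=10 loops=1 length=7.516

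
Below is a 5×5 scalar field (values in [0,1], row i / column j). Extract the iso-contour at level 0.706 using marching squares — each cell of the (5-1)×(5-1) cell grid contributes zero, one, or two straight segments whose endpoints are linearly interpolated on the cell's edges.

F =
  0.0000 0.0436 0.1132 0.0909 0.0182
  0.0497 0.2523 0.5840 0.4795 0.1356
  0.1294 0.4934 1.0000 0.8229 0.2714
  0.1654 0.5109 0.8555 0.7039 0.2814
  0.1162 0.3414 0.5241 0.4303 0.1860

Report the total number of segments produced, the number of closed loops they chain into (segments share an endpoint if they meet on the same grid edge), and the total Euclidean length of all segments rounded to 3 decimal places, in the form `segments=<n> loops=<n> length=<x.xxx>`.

segments=8 loops=1 length=6.129

cell (1,1): code 0100 → (1.293,2.000)–(2.000,1.420)
cell (1,2): code 1100 → (1.660,3.000)–(1.293,2.000)
cell (1,3): code 1000 → (2.000,3.212)–(1.660,3.000)
cell (2,1): code 0110 → (2.000,1.420)–(3.000,1.566)
cell (2,2): code 1011 → (3.000,2.986)–(2.982,3.000)
cell (2,3): code 0001 → (2.982,3.000)–(2.000,3.212)
cell (3,1): code 0010 → (3.000,1.566)–(3.451,2.000)
cell (3,2): code 0001 → (3.451,2.000)–(3.000,2.986)
total: 8 segments, chained into 1 closed loop(s), length Σ = 6.128851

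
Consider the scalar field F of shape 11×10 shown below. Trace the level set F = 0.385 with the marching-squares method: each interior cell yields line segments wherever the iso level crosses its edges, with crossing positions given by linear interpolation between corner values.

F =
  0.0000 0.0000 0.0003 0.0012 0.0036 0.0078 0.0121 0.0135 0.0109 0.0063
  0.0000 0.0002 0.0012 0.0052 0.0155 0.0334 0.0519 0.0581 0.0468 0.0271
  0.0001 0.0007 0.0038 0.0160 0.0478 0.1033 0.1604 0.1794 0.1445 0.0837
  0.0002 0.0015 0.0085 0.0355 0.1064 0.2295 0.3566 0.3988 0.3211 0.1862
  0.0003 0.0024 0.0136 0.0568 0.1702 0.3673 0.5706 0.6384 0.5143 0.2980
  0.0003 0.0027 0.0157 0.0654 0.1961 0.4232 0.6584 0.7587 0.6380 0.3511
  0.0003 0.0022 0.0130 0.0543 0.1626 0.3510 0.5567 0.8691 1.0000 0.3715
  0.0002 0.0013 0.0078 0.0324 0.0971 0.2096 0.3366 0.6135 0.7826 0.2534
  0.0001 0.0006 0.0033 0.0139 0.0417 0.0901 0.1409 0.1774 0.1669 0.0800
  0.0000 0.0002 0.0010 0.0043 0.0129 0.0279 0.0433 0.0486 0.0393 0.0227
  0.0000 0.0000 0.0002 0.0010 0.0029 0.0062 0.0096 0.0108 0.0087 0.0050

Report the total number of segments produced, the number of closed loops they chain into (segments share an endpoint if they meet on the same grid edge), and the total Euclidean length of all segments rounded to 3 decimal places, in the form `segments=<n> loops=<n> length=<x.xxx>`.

cell (2,6): code 0100 → (2.937,7.000)–(3.000,6.673)
cell (2,7): code 1000 → (3.000,7.178)–(2.937,7.000)
cell (3,5): code 0100 → (3.133,6.000)–(4.000,5.087)
cell (3,6): code 1110 → (3.000,6.673)–(3.133,6.000)
cell (3,7): code 1101 → (3.331,8.000)–(3.000,7.178)
cell (3,8): code 1000 → (4.000,8.598)–(3.331,8.000)
cell (4,4): code 0100 → (4.317,5.000)–(5.000,4.832)
cell (4,5): code 1110 → (4.000,5.087)–(4.317,5.000)
cell (4,8): code 1001 → (5.000,8.882)–(4.000,8.598)
cell (5,4): code 0010 → (5.000,4.832)–(5.529,5.000)
cell (5,5): code 0111 → (5.529,5.000)–(6.000,5.165)
cell (5,8): code 1001 → (6.000,8.979)–(5.000,8.882)
cell (6,5): code 0010 → (6.000,5.165)–(6.780,6.000)
cell (6,6): code 0111 → (6.780,6.000)–(7.000,6.175)
cell (6,8): code 1001 → (7.000,8.751)–(6.000,8.979)
cell (7,6): code 0010 → (7.000,6.175)–(7.524,7.000)
cell (7,7): code 0011 → (7.524,7.000)–(7.646,8.000)
cell (7,8): code 0001 → (7.646,8.000)–(7.000,8.751)
total: 18 segments, chained into 1 closed loop(s), length Σ = 13.805478

segments=18 loops=1 length=13.805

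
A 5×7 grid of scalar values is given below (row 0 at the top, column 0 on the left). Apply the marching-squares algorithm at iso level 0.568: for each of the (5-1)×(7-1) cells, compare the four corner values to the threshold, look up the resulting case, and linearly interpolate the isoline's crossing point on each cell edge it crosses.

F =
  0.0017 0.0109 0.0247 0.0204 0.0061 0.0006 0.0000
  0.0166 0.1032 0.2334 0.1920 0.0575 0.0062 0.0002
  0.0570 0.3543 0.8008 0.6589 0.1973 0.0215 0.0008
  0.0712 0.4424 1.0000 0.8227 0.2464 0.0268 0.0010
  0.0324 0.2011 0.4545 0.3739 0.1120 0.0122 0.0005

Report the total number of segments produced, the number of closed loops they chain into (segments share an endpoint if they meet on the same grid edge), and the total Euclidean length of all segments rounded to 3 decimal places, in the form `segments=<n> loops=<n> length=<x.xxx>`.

cell (1,1): code 0100 → (1.590,2.000)–(2.000,1.479)
cell (1,2): code 1100 → (1.805,3.000)–(1.590,2.000)
cell (1,3): code 1000 → (2.000,3.197)–(1.805,3.000)
cell (2,1): code 0110 → (2.000,1.479)–(3.000,1.225)
cell (2,3): code 1001 → (3.000,3.442)–(2.000,3.197)
cell (3,1): code 0010 → (3.000,1.225)–(3.792,2.000)
cell (3,2): code 0011 → (3.792,2.000)–(3.568,3.000)
cell (3,3): code 0001 → (3.568,3.000)–(3.000,3.442)
total: 8 segments, chained into 1 closed loop(s), length Σ = 6.876595

segments=8 loops=1 length=6.877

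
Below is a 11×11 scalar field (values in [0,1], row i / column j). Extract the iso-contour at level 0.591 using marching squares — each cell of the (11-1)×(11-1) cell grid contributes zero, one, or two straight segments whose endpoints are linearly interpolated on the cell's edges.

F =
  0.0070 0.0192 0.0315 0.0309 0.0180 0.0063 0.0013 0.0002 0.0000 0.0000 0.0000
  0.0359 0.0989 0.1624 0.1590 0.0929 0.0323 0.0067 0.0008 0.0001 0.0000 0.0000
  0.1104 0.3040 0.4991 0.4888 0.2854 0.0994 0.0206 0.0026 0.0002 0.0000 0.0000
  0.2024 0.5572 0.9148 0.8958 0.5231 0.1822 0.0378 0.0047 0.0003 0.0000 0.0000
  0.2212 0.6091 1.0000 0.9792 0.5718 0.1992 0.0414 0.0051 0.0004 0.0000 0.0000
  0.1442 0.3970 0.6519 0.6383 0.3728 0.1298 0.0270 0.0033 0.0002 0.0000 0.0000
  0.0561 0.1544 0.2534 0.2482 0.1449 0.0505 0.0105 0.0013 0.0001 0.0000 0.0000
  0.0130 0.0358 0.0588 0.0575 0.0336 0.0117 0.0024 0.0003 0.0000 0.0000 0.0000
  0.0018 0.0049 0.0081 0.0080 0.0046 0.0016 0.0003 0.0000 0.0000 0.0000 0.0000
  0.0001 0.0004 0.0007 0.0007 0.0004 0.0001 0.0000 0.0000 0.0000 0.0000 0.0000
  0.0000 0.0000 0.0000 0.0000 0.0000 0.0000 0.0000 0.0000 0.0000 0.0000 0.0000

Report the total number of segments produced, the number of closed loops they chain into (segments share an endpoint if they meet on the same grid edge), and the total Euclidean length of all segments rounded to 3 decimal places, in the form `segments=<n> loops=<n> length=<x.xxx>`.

segments=12 loops=1 length=9.375

cell (2,1): code 0100 → (2.221,2.000)–(3.000,1.095)
cell (2,2): code 1100 → (2.251,3.000)–(2.221,2.000)
cell (2,3): code 1000 → (3.000,3.818)–(2.251,3.000)
cell (3,0): code 0100 → (3.651,1.000)–(4.000,0.953)
cell (3,1): code 1110 → (3.000,1.095)–(3.651,1.000)
cell (3,3): code 1001 → (4.000,3.953)–(3.000,3.818)
cell (4,0): code 0010 → (4.000,0.953)–(4.085,1.000)
cell (4,1): code 0111 → (4.085,1.000)–(5.000,1.761)
cell (4,3): code 1001 → (5.000,3.178)–(4.000,3.953)
cell (5,1): code 0010 → (5.000,1.761)–(5.153,2.000)
cell (5,2): code 0011 → (5.153,2.000)–(5.121,3.000)
cell (5,3): code 0001 → (5.121,3.000)–(5.000,3.178)
total: 12 segments, chained into 1 closed loop(s), length Σ = 9.374533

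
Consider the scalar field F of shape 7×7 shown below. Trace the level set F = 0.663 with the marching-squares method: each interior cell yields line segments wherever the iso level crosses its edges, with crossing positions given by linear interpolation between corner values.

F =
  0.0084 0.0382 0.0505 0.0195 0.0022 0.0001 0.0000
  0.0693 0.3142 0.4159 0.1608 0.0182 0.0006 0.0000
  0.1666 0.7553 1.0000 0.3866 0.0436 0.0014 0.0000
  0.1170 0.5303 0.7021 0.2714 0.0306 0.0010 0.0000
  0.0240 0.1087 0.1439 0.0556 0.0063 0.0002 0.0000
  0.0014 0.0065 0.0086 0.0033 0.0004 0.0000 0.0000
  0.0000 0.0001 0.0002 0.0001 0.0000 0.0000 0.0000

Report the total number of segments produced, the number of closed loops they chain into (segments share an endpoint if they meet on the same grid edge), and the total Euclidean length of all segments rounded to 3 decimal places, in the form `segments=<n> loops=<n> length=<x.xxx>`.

segments=8 loops=1 length=4.988

cell (1,0): code 0100 → (1.791,1.000)–(2.000,0.843)
cell (1,1): code 1100 → (1.423,2.000)–(1.791,1.000)
cell (1,2): code 1000 → (2.000,2.549)–(1.423,2.000)
cell (2,0): code 0010 → (2.000,0.843)–(2.410,1.000)
cell (2,1): code 0111 → (2.410,1.000)–(3.000,1.772)
cell (2,2): code 1001 → (3.000,2.091)–(2.000,2.549)
cell (3,1): code 0010 → (3.000,1.772)–(3.070,2.000)
cell (3,2): code 0001 → (3.070,2.000)–(3.000,2.091)
total: 8 segments, chained into 1 closed loop(s), length Σ = 4.987555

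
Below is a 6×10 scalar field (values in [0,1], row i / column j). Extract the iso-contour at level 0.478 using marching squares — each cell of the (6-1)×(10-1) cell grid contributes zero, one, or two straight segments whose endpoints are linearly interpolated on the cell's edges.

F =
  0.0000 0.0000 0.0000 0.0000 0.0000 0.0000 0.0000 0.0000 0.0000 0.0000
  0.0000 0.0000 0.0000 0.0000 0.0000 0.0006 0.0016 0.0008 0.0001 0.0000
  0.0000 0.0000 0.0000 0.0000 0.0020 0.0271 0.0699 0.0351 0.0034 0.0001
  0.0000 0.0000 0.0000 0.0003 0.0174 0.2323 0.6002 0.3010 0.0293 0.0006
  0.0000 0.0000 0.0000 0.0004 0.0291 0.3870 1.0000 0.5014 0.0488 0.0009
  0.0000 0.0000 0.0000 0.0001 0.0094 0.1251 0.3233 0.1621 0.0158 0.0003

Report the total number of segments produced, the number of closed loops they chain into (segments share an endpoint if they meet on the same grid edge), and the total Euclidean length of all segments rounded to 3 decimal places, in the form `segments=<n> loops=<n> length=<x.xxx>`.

segments=8 loops=1 length=5.648

cell (2,5): code 0100 → (2.770,6.000)–(3.000,5.668)
cell (2,6): code 1000 → (3.000,6.408)–(2.770,6.000)
cell (3,5): code 0110 → (3.000,5.668)–(4.000,5.148)
cell (3,6): code 1101 → (3.883,7.000)–(3.000,6.408)
cell (3,7): code 1000 → (4.000,7.052)–(3.883,7.000)
cell (4,5): code 0010 → (4.000,5.148)–(4.771,6.000)
cell (4,6): code 0011 → (4.771,6.000)–(4.069,7.000)
cell (4,7): code 0001 → (4.069,7.000)–(4.000,7.052)
total: 8 segments, chained into 1 closed loop(s), length Σ = 5.648026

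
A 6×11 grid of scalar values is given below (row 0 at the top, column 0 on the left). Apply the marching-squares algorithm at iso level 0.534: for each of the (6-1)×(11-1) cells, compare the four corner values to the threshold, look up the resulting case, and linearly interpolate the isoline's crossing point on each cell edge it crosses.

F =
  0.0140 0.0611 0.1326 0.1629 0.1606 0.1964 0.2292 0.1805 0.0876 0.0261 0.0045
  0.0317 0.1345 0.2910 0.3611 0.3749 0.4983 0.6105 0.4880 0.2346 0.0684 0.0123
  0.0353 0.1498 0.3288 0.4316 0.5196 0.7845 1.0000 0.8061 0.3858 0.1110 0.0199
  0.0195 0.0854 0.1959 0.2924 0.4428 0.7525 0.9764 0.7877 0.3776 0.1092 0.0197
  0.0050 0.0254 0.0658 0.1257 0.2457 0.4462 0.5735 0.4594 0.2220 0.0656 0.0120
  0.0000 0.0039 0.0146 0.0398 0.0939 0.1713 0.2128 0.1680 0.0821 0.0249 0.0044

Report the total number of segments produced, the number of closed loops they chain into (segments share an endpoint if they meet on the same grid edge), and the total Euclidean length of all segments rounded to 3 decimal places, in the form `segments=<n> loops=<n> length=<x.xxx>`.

cell (0,5): code 0100 → (0.799,6.000)–(1.000,5.318)
cell (0,6): code 1000 → (1.000,6.624)–(0.799,6.000)
cell (1,4): code 0100 → (1.125,5.000)–(2.000,4.054)
cell (1,5): code 1110 → (1.000,5.318)–(1.125,5.000)
cell (1,6): code 1101 → (1.145,7.000)–(1.000,6.624)
cell (1,7): code 1000 → (2.000,7.647)–(1.145,7.000)
cell (2,4): code 0110 → (2.000,4.054)–(3.000,4.294)
cell (2,7): code 1001 → (3.000,7.619)–(2.000,7.647)
cell (3,4): code 0010 → (3.000,4.294)–(3.713,5.000)
cell (3,5): code 0111 → (3.713,5.000)–(4.000,5.690)
cell (3,6): code 1011 → (4.000,6.346)–(3.773,7.000)
cell (3,7): code 0001 → (3.773,7.000)–(3.000,7.619)
cell (4,5): code 0010 → (4.000,5.690)–(4.110,6.000)
cell (4,6): code 0001 → (4.110,6.000)–(4.000,6.346)
total: 14 segments, chained into 1 closed loop(s), length Σ = 10.625351

segments=14 loops=1 length=10.625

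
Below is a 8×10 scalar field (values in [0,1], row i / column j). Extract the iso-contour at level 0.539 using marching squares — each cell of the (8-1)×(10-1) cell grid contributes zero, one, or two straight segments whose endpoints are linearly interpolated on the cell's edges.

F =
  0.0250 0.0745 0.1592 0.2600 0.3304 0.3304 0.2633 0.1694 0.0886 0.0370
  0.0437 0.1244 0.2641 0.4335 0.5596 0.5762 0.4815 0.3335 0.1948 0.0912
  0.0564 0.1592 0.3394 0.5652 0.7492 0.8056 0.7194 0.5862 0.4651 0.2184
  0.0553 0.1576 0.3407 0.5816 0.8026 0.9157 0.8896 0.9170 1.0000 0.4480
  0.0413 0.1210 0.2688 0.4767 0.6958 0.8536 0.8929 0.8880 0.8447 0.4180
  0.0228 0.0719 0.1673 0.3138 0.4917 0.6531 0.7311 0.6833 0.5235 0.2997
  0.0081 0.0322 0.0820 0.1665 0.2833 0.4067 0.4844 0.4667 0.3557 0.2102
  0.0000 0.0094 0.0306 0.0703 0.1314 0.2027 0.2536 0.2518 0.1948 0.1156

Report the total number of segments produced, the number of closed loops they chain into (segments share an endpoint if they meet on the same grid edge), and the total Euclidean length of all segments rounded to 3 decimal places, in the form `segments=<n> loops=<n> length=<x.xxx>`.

cell (0,3): code 0100 → (0.910,4.000)–(1.000,3.837)
cell (0,4): code 1100 → (0.849,5.000)–(0.910,4.000)
cell (0,5): code 1000 → (1.000,5.393)–(0.849,5.000)
cell (1,2): code 0100 → (1.801,3.000)–(2.000,2.884)
cell (1,3): code 1110 → (1.000,3.837)–(1.801,3.000)
cell (1,5): code 1101 → (1.242,6.000)–(1.000,5.393)
cell (1,6): code 1100 → (1.813,7.000)–(1.242,6.000)
cell (1,7): code 1000 → (2.000,7.390)–(1.813,7.000)
cell (2,2): code 0110 → (2.000,2.884)–(3.000,2.823)
cell (2,7): code 1101 → (2.138,8.000)–(2.000,7.390)
cell (2,8): code 1000 → (3.000,8.835)–(2.138,8.000)
cell (3,2): code 0010 → (3.000,2.823)–(3.406,3.000)
cell (3,3): code 0111 → (3.406,3.000)–(4.000,3.284)
cell (3,8): code 1001 → (4.000,8.716)–(3.000,8.835)
cell (4,3): code 0010 → (4.000,3.284)–(4.768,4.000)
cell (4,4): code 0111 → (4.768,4.000)–(5.000,4.293)
cell (4,7): code 1011 → (5.000,7.903)–(4.952,8.000)
cell (4,8): code 0001 → (4.952,8.000)–(4.000,8.716)
cell (5,4): code 0010 → (5.000,4.293)–(5.463,5.000)
cell (5,5): code 0011 → (5.463,5.000)–(5.779,6.000)
cell (5,6): code 0011 → (5.779,6.000)–(5.666,7.000)
cell (5,7): code 0001 → (5.666,7.000)–(5.000,7.903)
total: 22 segments, chained into 1 closed loop(s), length Σ = 16.916815

segments=22 loops=1 length=16.917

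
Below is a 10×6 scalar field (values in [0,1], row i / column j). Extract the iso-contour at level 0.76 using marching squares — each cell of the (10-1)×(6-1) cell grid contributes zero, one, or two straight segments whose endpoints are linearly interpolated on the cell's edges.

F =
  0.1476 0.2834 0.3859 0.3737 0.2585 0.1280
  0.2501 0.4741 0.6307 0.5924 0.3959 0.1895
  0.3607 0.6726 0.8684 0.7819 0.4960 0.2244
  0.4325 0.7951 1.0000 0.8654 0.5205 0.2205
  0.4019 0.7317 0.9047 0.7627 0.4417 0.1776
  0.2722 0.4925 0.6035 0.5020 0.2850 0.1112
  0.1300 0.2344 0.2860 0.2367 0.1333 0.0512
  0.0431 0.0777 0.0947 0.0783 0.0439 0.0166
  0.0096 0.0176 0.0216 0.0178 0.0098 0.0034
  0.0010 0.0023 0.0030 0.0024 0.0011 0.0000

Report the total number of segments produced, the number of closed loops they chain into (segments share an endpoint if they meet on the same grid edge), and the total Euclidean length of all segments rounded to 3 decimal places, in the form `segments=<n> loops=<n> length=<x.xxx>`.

segments=12 loops=1 length=8.246

cell (1,1): code 0100 → (1.544,2.000)–(2.000,1.446)
cell (1,2): code 1100 → (1.884,3.000)–(1.544,2.000)
cell (1,3): code 1000 → (2.000,3.077)–(1.884,3.000)
cell (2,0): code 0100 → (2.713,1.000)–(3.000,0.903)
cell (2,1): code 1110 → (2.000,1.446)–(2.713,1.000)
cell (2,3): code 1001 → (3.000,3.306)–(2.000,3.077)
cell (3,0): code 0010 → (3.000,0.903)–(3.554,1.000)
cell (3,1): code 0111 → (3.554,1.000)–(4.000,1.164)
cell (3,3): code 1001 → (4.000,3.008)–(3.000,3.306)
cell (4,1): code 0010 → (4.000,1.164)–(4.480,2.000)
cell (4,2): code 0011 → (4.480,2.000)–(4.010,3.000)
cell (4,3): code 0001 → (4.010,3.000)–(4.000,3.008)
total: 12 segments, chained into 1 closed loop(s), length Σ = 8.245739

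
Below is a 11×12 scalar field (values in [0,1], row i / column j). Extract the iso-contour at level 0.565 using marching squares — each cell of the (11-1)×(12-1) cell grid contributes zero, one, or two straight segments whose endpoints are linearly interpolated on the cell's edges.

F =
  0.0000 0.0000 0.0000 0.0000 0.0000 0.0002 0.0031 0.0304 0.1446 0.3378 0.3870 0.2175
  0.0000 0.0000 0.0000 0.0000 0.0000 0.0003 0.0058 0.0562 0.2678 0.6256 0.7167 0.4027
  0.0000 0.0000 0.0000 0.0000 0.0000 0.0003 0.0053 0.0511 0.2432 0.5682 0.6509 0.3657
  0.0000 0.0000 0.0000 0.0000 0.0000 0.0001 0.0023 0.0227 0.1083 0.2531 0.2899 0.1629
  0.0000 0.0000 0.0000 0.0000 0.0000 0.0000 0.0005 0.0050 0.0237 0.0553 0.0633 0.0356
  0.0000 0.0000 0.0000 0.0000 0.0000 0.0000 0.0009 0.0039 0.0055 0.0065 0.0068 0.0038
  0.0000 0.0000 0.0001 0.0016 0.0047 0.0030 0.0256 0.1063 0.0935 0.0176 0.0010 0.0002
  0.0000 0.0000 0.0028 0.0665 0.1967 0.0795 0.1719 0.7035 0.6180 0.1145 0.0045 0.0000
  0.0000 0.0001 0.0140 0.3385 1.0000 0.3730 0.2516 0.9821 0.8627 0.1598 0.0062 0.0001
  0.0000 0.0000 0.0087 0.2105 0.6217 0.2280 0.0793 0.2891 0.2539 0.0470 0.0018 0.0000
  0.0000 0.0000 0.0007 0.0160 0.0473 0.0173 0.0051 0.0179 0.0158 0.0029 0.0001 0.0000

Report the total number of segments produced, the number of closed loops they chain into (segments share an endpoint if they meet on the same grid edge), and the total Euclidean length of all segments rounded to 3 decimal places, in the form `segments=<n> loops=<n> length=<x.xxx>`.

cell (0,8): code 0100 → (0.789,9.000)–(1.000,8.831)
cell (0,9): code 1100 → (0.540,10.000)–(0.789,9.000)
cell (0,10): code 1000 → (1.000,10.483)–(0.540,10.000)
cell (1,8): code 0110 → (1.000,8.831)–(2.000,8.990)
cell (1,10): code 1001 → (2.000,10.301)–(1.000,10.483)
cell (2,8): code 0010 → (2.000,8.990)–(2.010,9.000)
cell (2,9): code 0011 → (2.010,9.000)–(2.238,10.000)
cell (2,10): code 0001 → (2.238,10.000)–(2.000,10.301)
cell (6,6): code 0100 → (6.768,7.000)–(7.000,6.739)
cell (6,7): code 1100 → (6.899,8.000)–(6.768,7.000)
cell (6,8): code 1000 → (7.000,8.105)–(6.899,8.000)
cell (7,3): code 0100 → (7.458,4.000)–(8.000,3.342)
cell (7,4): code 1000 → (8.000,4.694)–(7.458,4.000)
cell (7,6): code 0110 → (7.000,6.739)–(8.000,6.429)
cell (7,8): code 1001 → (8.000,8.424)–(7.000,8.105)
cell (8,3): code 0110 → (8.000,3.342)–(9.000,3.862)
cell (8,4): code 1001 → (9.000,4.144)–(8.000,4.694)
cell (8,6): code 0010 → (8.000,6.429)–(8.602,7.000)
cell (8,7): code 0011 → (8.602,7.000)–(8.489,8.000)
cell (8,8): code 0001 → (8.489,8.000)–(8.000,8.424)
cell (9,3): code 0010 → (9.000,3.862)–(9.099,4.000)
cell (9,4): code 0001 → (9.099,4.000)–(9.000,4.144)
total: 22 segments, chained into 3 closed loop(s), length Σ = 15.847643

segments=22 loops=3 length=15.848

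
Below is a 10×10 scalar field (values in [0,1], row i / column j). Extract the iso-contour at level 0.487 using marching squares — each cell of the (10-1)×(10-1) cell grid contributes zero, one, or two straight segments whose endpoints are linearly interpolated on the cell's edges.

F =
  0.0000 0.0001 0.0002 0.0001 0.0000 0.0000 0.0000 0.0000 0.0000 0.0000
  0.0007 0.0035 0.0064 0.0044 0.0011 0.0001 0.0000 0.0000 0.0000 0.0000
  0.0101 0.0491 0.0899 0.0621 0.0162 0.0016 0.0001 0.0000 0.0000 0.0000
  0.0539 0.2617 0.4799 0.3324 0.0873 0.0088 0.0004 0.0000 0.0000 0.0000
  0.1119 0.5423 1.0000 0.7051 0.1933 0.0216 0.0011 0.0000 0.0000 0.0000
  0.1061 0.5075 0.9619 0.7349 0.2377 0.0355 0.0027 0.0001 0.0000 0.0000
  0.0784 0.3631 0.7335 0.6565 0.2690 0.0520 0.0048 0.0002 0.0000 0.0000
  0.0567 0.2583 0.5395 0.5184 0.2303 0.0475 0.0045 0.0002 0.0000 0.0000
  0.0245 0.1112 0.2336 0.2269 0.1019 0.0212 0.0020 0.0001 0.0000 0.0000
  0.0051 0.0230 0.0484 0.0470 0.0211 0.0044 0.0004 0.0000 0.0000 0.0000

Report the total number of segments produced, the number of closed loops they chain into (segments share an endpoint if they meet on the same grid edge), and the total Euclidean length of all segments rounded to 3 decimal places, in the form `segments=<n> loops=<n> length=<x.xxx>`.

cell (3,0): code 0100 → (3.803,1.000)–(4.000,0.872)
cell (3,1): code 1100 → (3.014,2.000)–(3.803,1.000)
cell (3,2): code 1100 → (3.415,3.000)–(3.014,2.000)
cell (3,3): code 1000 → (4.000,3.426)–(3.415,3.000)
cell (4,0): code 0110 → (4.000,0.872)–(5.000,0.949)
cell (4,3): code 1001 → (5.000,3.499)–(4.000,3.426)
cell (5,0): code 0010 → (5.000,0.949)–(5.142,1.000)
cell (5,1): code 0111 → (5.142,1.000)–(6.000,1.335)
cell (5,3): code 1001 → (6.000,3.437)–(5.000,3.499)
cell (6,1): code 0110 → (6.000,1.335)–(7.000,1.813)
cell (6,3): code 1001 → (7.000,3.109)–(6.000,3.437)
cell (7,1): code 0010 → (7.000,1.813)–(7.172,2.000)
cell (7,2): code 0011 → (7.172,2.000)–(7.108,3.000)
cell (7,3): code 0001 → (7.108,3.000)–(7.000,3.109)
total: 14 segments, chained into 1 closed loop(s), length Σ = 10.960014

segments=14 loops=1 length=10.960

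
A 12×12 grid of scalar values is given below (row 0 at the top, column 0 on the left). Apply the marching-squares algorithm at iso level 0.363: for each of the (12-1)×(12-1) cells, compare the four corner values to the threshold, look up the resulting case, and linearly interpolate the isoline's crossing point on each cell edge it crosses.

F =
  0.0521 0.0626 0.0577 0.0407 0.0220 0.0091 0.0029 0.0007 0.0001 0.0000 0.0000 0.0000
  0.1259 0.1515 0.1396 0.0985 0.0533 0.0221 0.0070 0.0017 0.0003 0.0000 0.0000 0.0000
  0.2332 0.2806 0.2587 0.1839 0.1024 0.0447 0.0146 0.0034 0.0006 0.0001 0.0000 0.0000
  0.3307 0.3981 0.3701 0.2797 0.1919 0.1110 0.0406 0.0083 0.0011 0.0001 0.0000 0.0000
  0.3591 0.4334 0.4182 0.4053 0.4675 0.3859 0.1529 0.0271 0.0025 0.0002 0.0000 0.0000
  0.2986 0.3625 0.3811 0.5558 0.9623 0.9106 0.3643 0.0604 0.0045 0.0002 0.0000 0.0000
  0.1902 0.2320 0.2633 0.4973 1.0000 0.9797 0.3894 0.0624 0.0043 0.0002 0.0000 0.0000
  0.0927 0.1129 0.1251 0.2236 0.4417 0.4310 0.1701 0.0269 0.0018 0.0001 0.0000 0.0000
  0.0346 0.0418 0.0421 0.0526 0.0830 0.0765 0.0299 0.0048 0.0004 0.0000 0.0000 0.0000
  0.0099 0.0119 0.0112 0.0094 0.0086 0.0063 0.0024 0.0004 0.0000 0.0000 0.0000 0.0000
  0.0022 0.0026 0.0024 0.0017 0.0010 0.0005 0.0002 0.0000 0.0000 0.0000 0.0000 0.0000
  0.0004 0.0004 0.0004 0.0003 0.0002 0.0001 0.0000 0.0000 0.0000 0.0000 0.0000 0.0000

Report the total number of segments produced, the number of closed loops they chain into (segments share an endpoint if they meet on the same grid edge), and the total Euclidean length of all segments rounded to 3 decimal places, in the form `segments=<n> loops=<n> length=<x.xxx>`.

cell (2,0): code 0100 → (2.701,1.000)–(3.000,0.479)
cell (2,1): code 1100 → (2.936,2.000)–(2.701,1.000)
cell (2,2): code 1000 → (3.000,2.079)–(2.936,2.000)
cell (3,0): code 0110 → (3.000,0.479)–(4.000,0.052)
cell (3,2): code 1101 → (3.663,3.000)–(3.000,2.079)
cell (3,3): code 1100 → (3.621,4.000)–(3.663,3.000)
cell (3,4): code 1100 → (3.917,5.000)–(3.621,4.000)
cell (3,5): code 1000 → (4.000,5.098)–(3.917,5.000)
cell (4,0): code 0010 → (4.000,0.052)–(4.993,1.000)
cell (4,1): code 0111 → (4.993,1.000)–(5.000,1.027)
cell (4,5): code 1101 → (4.994,6.000)–(4.000,5.098)
cell (4,6): code 1000 → (5.000,6.004)–(4.994,6.000)
cell (5,1): code 0010 → (5.000,1.027)–(5.154,2.000)
cell (5,2): code 0111 → (5.154,2.000)–(6.000,2.426)
cell (5,6): code 1001 → (6.000,6.081)–(5.000,6.004)
cell (6,2): code 0010 → (6.000,2.426)–(6.491,3.000)
cell (6,3): code 0111 → (6.491,3.000)–(7.000,3.639)
cell (6,5): code 1011 → (7.000,5.261)–(6.120,6.000)
cell (6,6): code 0001 → (6.120,6.000)–(6.000,6.081)
cell (7,3): code 0010 → (7.000,3.639)–(7.219,4.000)
cell (7,4): code 0011 → (7.219,4.000)–(7.192,5.000)
cell (7,5): code 0001 → (7.192,5.000)–(7.000,5.261)
total: 22 segments, chained into 1 closed loop(s), length Σ = 16.421953

segments=22 loops=1 length=16.422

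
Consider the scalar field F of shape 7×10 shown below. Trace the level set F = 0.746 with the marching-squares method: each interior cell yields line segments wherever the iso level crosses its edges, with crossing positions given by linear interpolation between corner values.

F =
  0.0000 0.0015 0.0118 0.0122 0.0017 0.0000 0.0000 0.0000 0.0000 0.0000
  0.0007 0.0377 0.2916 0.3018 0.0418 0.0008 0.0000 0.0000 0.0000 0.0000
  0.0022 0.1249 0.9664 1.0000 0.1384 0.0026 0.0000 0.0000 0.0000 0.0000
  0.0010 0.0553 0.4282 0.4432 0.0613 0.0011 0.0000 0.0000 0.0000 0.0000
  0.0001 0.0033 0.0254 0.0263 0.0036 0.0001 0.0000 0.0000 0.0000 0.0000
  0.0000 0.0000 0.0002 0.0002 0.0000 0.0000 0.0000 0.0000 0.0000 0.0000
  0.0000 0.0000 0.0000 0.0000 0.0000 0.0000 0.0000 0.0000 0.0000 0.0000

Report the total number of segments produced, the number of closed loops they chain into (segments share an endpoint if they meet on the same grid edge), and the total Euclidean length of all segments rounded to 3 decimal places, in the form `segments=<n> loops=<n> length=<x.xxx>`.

cell (1,1): code 0100 → (1.673,2.000)–(2.000,1.738)
cell (1,2): code 1100 → (1.636,3.000)–(1.673,2.000)
cell (1,3): code 1000 → (2.000,3.295)–(1.636,3.000)
cell (2,1): code 0010 → (2.000,1.738)–(2.410,2.000)
cell (2,2): code 0011 → (2.410,2.000)–(2.456,3.000)
cell (2,3): code 0001 → (2.456,3.000)–(2.000,3.295)
total: 6 segments, chained into 1 closed loop(s), length Σ = 3.917934

segments=6 loops=1 length=3.918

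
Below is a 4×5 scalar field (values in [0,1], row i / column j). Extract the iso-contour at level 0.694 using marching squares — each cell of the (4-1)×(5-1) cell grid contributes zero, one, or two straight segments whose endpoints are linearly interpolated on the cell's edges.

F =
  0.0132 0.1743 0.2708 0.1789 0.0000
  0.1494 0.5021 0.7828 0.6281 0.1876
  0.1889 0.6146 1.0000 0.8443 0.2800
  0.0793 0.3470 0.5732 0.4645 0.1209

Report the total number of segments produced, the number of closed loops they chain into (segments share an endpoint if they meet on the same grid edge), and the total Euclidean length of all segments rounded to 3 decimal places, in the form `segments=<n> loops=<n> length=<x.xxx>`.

segments=8 loops=1 length=5.934

cell (0,1): code 0100 → (0.827,2.000)–(1.000,1.684)
cell (0,2): code 1000 → (1.000,2.574)–(0.827,2.000)
cell (1,1): code 0110 → (1.000,1.684)–(2.000,1.206)
cell (1,2): code 1101 → (1.305,3.000)–(1.000,2.574)
cell (1,3): code 1000 → (2.000,3.266)–(1.305,3.000)
cell (2,1): code 0010 → (2.000,1.206)–(2.717,2.000)
cell (2,2): code 0011 → (2.717,2.000)–(2.396,3.000)
cell (2,3): code 0001 → (2.396,3.000)–(2.000,3.266)
total: 8 segments, chained into 1 closed loop(s), length Σ = 5.934034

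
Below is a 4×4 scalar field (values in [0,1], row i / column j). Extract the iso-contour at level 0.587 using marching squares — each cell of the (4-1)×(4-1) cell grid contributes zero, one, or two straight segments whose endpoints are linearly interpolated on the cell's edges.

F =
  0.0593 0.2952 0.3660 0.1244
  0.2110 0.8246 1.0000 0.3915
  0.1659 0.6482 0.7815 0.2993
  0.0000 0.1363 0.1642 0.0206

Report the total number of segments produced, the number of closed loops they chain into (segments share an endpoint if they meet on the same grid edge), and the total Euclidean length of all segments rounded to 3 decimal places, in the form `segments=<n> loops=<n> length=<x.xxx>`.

segments=8 loops=1 length=6.329

cell (0,0): code 0100 → (0.551,1.000)–(1.000,0.613)
cell (0,1): code 1100 → (0.349,2.000)–(0.551,1.000)
cell (0,2): code 1000 → (1.000,2.679)–(0.349,2.000)
cell (1,0): code 0110 → (1.000,0.613)–(2.000,0.873)
cell (1,2): code 1001 → (2.000,2.403)–(1.000,2.679)
cell (2,0): code 0010 → (2.000,0.873)–(2.120,1.000)
cell (2,1): code 0011 → (2.120,1.000)–(2.315,2.000)
cell (2,2): code 0001 → (2.315,2.000)–(2.000,2.403)
total: 8 segments, chained into 1 closed loop(s), length Σ = 6.329495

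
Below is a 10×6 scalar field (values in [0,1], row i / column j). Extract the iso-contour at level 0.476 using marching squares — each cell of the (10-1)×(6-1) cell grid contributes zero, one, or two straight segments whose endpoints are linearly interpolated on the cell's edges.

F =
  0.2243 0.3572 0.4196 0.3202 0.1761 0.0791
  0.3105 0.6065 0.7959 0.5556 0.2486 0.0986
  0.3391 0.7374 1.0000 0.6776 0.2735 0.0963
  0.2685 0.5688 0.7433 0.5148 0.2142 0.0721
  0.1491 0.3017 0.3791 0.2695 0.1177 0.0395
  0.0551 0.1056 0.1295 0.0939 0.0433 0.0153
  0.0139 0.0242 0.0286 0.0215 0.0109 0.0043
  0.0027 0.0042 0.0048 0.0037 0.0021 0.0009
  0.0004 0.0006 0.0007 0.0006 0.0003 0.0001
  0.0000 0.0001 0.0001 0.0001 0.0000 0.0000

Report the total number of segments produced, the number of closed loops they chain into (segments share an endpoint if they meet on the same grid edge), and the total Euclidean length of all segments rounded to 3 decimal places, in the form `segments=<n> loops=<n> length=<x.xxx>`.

segments=12 loops=1 length=10.357

cell (0,0): code 0100 → (0.477,1.000)–(1.000,0.559)
cell (0,1): code 1100 → (0.150,2.000)–(0.477,1.000)
cell (0,2): code 1100 → (0.662,3.000)–(0.150,2.000)
cell (0,3): code 1000 → (1.000,3.259)–(0.662,3.000)
cell (1,0): code 0110 → (1.000,0.559)–(2.000,0.344)
cell (1,3): code 1001 → (2.000,3.499)–(1.000,3.259)
cell (2,0): code 0110 → (2.000,0.344)–(3.000,0.691)
cell (2,3): code 1001 → (3.000,3.129)–(2.000,3.499)
cell (3,0): code 0010 → (3.000,0.691)–(3.347,1.000)
cell (3,1): code 0011 → (3.347,1.000)–(3.734,2.000)
cell (3,2): code 0011 → (3.734,2.000)–(3.158,3.000)
cell (3,3): code 0001 → (3.158,3.000)–(3.000,3.129)
total: 12 segments, chained into 1 closed loop(s), length Σ = 10.357091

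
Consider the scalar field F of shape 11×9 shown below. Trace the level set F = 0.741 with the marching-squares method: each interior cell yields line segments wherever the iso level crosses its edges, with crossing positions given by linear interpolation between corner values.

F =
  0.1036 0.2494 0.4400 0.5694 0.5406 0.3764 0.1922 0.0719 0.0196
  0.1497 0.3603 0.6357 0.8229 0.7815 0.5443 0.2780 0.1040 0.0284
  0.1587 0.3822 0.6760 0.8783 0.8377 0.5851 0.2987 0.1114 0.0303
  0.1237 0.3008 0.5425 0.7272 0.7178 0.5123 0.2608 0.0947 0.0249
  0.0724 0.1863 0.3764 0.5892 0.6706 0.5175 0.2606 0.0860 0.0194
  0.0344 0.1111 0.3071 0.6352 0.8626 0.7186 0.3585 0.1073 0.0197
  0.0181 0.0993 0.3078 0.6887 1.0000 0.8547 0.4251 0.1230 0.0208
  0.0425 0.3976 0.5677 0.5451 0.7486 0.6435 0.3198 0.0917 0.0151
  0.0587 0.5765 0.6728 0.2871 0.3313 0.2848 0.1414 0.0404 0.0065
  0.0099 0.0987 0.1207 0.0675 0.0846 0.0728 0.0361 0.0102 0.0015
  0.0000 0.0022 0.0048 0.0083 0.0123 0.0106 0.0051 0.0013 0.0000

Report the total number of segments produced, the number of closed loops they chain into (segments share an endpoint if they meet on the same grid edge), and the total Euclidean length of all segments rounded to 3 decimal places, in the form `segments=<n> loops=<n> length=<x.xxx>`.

cell (0,2): code 0100 → (0.677,3.000)–(1.000,2.562)
cell (0,3): code 1100 → (0.832,4.000)–(0.677,3.000)
cell (0,4): code 1000 → (1.000,4.171)–(0.832,4.000)
cell (1,2): code 0110 → (1.000,2.562)–(2.000,2.321)
cell (1,4): code 1001 → (2.000,4.383)–(1.000,4.171)
cell (2,2): code 0010 → (2.000,2.321)–(2.909,3.000)
cell (2,3): code 0011 → (2.909,3.000)–(2.807,4.000)
cell (2,4): code 0001 → (2.807,4.000)–(2.000,4.383)
cell (4,3): code 0100 → (4.367,4.000)–(5.000,3.465)
cell (4,4): code 1000 → (5.000,4.844)–(4.367,4.000)
cell (5,3): code 0110 → (5.000,3.465)–(6.000,3.168)
cell (5,4): code 1101 → (5.165,5.000)–(5.000,4.844)
cell (5,5): code 1000 → (6.000,5.265)–(5.165,5.000)
cell (6,3): code 0110 → (6.000,3.168)–(7.000,3.963)
cell (6,4): code 1011 → (7.000,4.072)–(6.538,5.000)
cell (6,5): code 0001 → (6.538,5.000)–(6.000,5.265)
cell (7,3): code 0010 → (7.000,3.963)–(7.018,4.000)
cell (7,4): code 0001 → (7.018,4.000)–(7.000,4.072)
total: 18 segments, chained into 2 closed loop(s), length Σ = 13.938440

segments=18 loops=2 length=13.938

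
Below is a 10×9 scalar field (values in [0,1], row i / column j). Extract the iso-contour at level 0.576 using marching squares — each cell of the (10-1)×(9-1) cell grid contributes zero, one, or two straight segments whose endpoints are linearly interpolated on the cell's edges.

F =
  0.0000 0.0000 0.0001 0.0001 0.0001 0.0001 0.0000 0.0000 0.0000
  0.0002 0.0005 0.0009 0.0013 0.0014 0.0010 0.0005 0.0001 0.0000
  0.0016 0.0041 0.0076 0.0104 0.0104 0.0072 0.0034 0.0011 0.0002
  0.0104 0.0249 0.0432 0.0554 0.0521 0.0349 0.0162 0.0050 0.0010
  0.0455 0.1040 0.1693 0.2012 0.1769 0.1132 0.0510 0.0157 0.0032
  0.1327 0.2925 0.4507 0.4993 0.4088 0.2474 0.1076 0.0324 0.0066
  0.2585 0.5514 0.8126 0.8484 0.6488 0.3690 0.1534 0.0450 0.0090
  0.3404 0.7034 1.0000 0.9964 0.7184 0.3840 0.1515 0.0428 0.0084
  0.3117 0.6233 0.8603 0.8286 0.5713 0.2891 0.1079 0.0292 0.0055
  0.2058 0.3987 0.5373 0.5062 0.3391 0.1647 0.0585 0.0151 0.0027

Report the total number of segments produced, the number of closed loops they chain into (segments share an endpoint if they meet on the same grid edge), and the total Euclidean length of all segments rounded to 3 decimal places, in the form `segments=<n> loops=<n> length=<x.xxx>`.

segments=14 loops=1 length=11.580

cell (5,1): code 0100 → (5.346,2.000)–(6.000,1.094)
cell (5,2): code 1100 → (5.220,3.000)–(5.346,2.000)
cell (5,3): code 1100 → (5.697,4.000)–(5.220,3.000)
cell (5,4): code 1000 → (6.000,4.260)–(5.697,4.000)
cell (6,0): code 0100 → (6.162,1.000)–(7.000,0.649)
cell (6,1): code 1110 → (6.000,1.094)–(6.162,1.000)
cell (6,4): code 1001 → (7.000,4.426)–(6.000,4.260)
cell (7,0): code 0110 → (7.000,0.649)–(8.000,0.848)
cell (7,3): code 1011 → (8.000,3.982)–(7.968,4.000)
cell (7,4): code 0001 → (7.968,4.000)–(7.000,4.426)
cell (8,0): code 0010 → (8.000,0.848)–(8.211,1.000)
cell (8,1): code 0011 → (8.211,1.000)–(8.880,2.000)
cell (8,2): code 0011 → (8.880,2.000)–(8.783,3.000)
cell (8,3): code 0001 → (8.783,3.000)–(8.000,3.982)
total: 14 segments, chained into 1 closed loop(s), length Σ = 11.579993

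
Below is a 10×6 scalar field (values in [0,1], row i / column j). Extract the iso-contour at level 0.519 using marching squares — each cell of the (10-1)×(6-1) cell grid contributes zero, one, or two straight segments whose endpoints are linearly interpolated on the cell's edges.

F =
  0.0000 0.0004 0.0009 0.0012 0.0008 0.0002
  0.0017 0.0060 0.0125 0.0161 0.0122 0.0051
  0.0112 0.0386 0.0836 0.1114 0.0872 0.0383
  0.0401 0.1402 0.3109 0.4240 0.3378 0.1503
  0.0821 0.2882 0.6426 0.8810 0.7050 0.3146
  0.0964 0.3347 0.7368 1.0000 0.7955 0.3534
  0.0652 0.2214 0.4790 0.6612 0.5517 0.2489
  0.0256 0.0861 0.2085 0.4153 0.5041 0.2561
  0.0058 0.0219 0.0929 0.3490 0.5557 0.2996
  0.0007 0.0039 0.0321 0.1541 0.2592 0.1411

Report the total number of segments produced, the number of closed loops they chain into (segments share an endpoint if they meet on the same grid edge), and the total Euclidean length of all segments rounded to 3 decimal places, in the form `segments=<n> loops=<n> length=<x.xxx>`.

segments=16 loops=2 length=12.295

cell (3,1): code 0100 → (3.627,2.000)–(4.000,1.651)
cell (3,2): code 1100 → (3.208,3.000)–(3.627,2.000)
cell (3,3): code 1100 → (3.493,4.000)–(3.208,3.000)
cell (3,4): code 1000 → (4.000,4.476)–(3.493,4.000)
cell (4,1): code 0110 → (4.000,1.651)–(5.000,1.458)
cell (4,4): code 1001 → (5.000,4.625)–(4.000,4.476)
cell (5,1): code 0010 → (5.000,1.458)–(5.845,2.000)
cell (5,2): code 0111 → (5.845,2.000)–(6.000,2.220)
cell (5,4): code 1001 → (6.000,4.108)–(5.000,4.625)
cell (6,2): code 0010 → (6.000,2.220)–(6.578,3.000)
cell (6,3): code 0011 → (6.578,3.000)–(6.687,4.000)
cell (6,4): code 0001 → (6.687,4.000)–(6.000,4.108)
cell (7,3): code 0100 → (7.289,4.000)–(8.000,3.822)
cell (7,4): code 1000 → (8.000,4.143)–(7.289,4.000)
cell (8,3): code 0010 → (8.000,3.822)–(8.124,4.000)
cell (8,4): code 0001 → (8.124,4.000)–(8.000,4.143)
total: 16 segments, chained into 2 closed loop(s), length Σ = 12.295037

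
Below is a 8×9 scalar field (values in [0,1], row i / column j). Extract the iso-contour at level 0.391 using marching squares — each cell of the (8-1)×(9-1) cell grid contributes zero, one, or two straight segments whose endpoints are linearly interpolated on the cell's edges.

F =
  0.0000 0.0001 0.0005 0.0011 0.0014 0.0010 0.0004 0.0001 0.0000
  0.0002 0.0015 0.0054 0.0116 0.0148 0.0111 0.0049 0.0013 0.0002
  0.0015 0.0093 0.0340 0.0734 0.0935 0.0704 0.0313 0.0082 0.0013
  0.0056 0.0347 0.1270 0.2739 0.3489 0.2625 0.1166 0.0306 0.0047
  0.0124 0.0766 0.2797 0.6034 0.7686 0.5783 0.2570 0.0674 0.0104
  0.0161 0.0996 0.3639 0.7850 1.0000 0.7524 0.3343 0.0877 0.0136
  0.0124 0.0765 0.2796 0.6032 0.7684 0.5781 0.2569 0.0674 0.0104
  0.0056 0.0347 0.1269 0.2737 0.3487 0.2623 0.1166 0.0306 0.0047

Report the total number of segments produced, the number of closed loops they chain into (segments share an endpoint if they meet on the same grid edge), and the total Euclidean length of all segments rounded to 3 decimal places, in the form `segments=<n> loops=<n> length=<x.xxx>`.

cell (3,2): code 0100 → (3.355,3.000)–(4.000,2.344)
cell (3,3): code 1100 → (3.100,4.000)–(3.355,3.000)
cell (3,4): code 1100 → (3.407,5.000)–(3.100,4.000)
cell (3,5): code 1000 → (4.000,5.583)–(3.407,5.000)
cell (4,2): code 0110 → (4.000,2.344)–(5.000,2.064)
cell (4,5): code 1001 → (5.000,5.864)–(4.000,5.583)
cell (5,2): code 0110 → (5.000,2.064)–(6.000,2.344)
cell (5,5): code 1001 → (6.000,5.583)–(5.000,5.864)
cell (6,2): code 0010 → (6.000,2.344)–(6.644,3.000)
cell (6,3): code 0011 → (6.644,3.000)–(6.899,4.000)
cell (6,4): code 0011 → (6.899,4.000)–(6.592,5.000)
cell (6,5): code 0001 → (6.592,5.000)–(6.000,5.583)
total: 12 segments, chained into 1 closed loop(s), length Σ = 11.811980

segments=12 loops=1 length=11.812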